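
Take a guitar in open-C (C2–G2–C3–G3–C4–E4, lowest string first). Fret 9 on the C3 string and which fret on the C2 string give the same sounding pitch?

21

C3 at fret 9 is C3 + 9 semitones = A3.
The open C2 string is 12 semitones below the open C3, so the same pitch on the C2 string lies at fret 9 + 12 = 21.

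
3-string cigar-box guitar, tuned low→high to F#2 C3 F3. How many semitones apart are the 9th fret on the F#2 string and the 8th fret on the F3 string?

10 semitones

F#2 at fret 9 → D#3 (MIDI 51); F3 at fret 8 → C#4 (MIDI 61).
51 − 61 = -10, so the two pitches are 10 semitones apart, with C#4 the higher.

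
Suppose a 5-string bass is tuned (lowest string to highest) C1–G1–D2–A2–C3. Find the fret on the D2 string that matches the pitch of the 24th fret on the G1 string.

17

Fret 24 on G1 is MIDI 31 + 24 = 55 (G3). On the D2 string (open MIDI 38), that pitch is 55 − 38 = fret 17.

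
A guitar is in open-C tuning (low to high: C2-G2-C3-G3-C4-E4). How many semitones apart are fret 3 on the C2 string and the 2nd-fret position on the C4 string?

23 semitones

C2 at fret 3 → D#2 (MIDI 39); C4 at fret 2 → D4 (MIDI 62).
39 − 62 = -23, so the two pitches are 23 semitones apart, with D4 the higher.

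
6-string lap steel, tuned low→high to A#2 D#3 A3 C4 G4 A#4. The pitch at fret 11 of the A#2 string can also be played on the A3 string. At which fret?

A#2 at fret 11 is A#2 + 11 semitones = A3.
The open A3 string is 11 semitones above the open A#2, so the same pitch on the A3 string lies at fret 11 − 11 = 0.

0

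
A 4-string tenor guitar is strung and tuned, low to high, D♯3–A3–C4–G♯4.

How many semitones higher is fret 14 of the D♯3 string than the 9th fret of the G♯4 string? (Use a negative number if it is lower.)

-12 semitones

D♯3 at fret 14 → F4 (MIDI 65); G♯4 at fret 9 → F5 (MIDI 77).
65 − 77 = -12, so the two pitches are 12 semitones apart.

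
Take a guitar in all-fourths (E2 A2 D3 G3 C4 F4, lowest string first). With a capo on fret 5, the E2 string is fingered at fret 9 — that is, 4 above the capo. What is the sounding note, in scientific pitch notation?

C#3

The capo raises the open E2 by 5 semitones to A2; fretting 4 more gives E2 + 5 + 4 = E2 + 9 semitones = C#3.
(Also written Db.)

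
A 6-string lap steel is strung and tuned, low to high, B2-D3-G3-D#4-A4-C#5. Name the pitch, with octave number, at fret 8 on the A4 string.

F5

The open A4 string plus 8 semitones: A–A#–B–C–C#–D–D#–E–F.
The walk passes from B into C once, so the octave number goes from 4 to 5.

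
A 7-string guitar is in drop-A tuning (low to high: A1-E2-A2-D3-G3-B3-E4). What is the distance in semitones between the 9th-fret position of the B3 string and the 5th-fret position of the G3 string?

B3 at fret 9 → G#4 (MIDI 68); G3 at fret 5 → C4 (MIDI 60).
68 − 60 = 8, so the two pitches are 8 semitones apart, with G#4 the higher.

8 semitones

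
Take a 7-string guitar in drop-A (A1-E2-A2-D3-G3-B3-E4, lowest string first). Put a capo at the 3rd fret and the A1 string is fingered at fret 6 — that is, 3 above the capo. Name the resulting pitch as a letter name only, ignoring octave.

D#

The capo raises the open A1 by 3 semitones to C2; fretting 3 more gives A1 + 3 + 3 = A1 + 6 semitones, landing on D#.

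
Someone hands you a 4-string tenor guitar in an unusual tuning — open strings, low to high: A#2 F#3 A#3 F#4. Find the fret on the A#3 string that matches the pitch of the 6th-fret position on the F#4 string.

Fret 6 on F#4 is MIDI 66 + 6 = 72 (C5). On the A#3 string (open MIDI 58), that pitch is 72 − 58 = fret 14.

14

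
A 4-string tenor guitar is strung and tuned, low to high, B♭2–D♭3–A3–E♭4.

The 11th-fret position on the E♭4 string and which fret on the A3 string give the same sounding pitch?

E♭4 at fret 11 is E♭4 + 11 semitones = D5.
The open A3 string is 6 semitones below the open E♭4, so the same pitch on the A3 string lies at fret 11 + 6 = 17.

17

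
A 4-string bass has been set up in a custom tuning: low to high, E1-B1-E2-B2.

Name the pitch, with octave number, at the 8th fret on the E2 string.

Each fret is one semitone, so E2 + 8 = C3.

C3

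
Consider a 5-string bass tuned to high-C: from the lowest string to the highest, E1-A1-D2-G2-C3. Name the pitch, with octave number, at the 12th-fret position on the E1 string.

E2

E1 is MIDI 28. Adding 12 gives 40, which is E2.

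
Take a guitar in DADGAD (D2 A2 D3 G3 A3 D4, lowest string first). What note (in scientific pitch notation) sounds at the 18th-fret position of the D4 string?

Each fret is one semitone, so D4 + 18 = G#5.

G#5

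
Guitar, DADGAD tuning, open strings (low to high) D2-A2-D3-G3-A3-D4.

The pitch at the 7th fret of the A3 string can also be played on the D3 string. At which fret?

14

Fret 7 on A3 is MIDI 57 + 7 = 64 (E4). On the D3 string (open MIDI 50), that pitch is 64 − 50 = fret 14.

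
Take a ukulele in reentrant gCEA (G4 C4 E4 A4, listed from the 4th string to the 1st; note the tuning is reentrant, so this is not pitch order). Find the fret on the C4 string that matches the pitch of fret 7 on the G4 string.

14

Fret 7 on G4 is MIDI 67 + 7 = 74 (D5). On the C4 string (open MIDI 60), that pitch is 74 − 60 = fret 14.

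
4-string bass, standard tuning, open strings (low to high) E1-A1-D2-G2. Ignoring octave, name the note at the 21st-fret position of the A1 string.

F♯

Each fret is one semitone, so A1 + 21 = F♯.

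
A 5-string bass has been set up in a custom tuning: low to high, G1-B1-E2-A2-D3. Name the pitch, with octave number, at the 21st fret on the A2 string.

F#4

Each fret is one semitone, so A2 + 21 = F#4.
(Equivalently spelled Gb4.)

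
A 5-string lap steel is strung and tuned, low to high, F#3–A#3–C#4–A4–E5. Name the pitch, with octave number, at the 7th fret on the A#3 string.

Each fret is one semitone, so A#3 + 7 = F4.

F4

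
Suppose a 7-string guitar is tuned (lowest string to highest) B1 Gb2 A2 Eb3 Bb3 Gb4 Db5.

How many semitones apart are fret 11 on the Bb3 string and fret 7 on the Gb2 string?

Bb3 at fret 11 → A4 (MIDI 69); Gb2 at fret 7 → Db3 (MIDI 49).
69 − 49 = 20, so the two pitches are 20 semitones apart, with A4 the higher.

20 semitones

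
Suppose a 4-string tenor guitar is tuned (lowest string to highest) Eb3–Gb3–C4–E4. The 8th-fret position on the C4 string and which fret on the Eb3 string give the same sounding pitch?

17

Fret 8 on C4 is MIDI 60 + 8 = 68 (Ab4). On the Eb3 string (open MIDI 51), that pitch is 68 − 51 = fret 17.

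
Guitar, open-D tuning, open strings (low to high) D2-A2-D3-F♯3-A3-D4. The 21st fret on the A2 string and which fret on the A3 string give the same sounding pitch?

9

A2 at fret 21 is A2 + 21 semitones = F♯4.
The open A3 string is 12 semitones above the open A2, so the same pitch on the A3 string lies at fret 21 − 12 = 9.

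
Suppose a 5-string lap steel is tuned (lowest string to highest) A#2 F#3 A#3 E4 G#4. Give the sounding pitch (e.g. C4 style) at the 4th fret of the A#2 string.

Each fret is one semitone, so A#2 + 4 = D3.

D3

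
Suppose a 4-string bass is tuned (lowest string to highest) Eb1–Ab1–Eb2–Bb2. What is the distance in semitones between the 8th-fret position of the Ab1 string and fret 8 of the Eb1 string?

5 semitones

Ab1 at fret 8 → E2 (MIDI 40); Eb1 at fret 8 → B1 (MIDI 35).
40 − 35 = 5, so the two pitches are 5 semitones apart, with E2 the higher.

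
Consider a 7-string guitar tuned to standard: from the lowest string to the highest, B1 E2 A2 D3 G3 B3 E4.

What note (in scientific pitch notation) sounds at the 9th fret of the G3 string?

E4

G3 is MIDI 55. Adding 9 gives 64, which is E4.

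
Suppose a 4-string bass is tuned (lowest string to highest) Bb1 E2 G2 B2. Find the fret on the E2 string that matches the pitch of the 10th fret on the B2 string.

17

B2 at fret 10 is B2 + 10 semitones = A3.
The open E2 string is 7 semitones below the open B2, so the same pitch on the E2 string lies at fret 10 + 7 = 17.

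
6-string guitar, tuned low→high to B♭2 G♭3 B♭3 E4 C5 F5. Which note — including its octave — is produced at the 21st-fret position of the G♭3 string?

G♭3 is MIDI 54. Adding 21 gives 75, which is E♭5.
(Equivalently spelled D♯5.)

E♭5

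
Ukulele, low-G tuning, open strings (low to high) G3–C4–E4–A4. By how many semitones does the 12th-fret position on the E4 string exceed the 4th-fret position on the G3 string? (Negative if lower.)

E4 at fret 12 → E5 (MIDI 76); G3 at fret 4 → B3 (MIDI 59).
76 − 59 = 17, so the two pitches are 17 semitones apart.

17 semitones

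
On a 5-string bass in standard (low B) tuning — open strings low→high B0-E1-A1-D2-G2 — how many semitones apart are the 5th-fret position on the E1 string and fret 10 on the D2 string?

E1 at fret 5 → A1 (MIDI 33); D2 at fret 10 → C3 (MIDI 48).
33 − 48 = -15, so the two pitches are 15 semitones apart, with C3 the higher.

15 semitones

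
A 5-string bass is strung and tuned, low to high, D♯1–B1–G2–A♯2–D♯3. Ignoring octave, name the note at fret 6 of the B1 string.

F

Each fret is one semitone, so B1 + 6 = F.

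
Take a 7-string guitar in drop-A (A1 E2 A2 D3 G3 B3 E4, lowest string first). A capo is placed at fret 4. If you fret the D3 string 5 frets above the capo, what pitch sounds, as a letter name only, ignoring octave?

The capo raises the open D3 by 4 semitones to F#3; fretting 5 more gives D3 + 4 + 5 = D3 + 9 semitones, landing on B.

B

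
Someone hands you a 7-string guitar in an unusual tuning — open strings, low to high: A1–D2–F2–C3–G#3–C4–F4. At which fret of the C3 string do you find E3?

4

E3 is 4 semitones above the open C3 (C–C#–D–D#–E), so it sits at fret 4.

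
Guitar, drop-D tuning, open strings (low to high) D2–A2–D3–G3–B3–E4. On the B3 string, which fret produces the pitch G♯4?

9

G♯4 is 9 semitones above the open B3 (B–C–C#–D–D#–E–F–F#–G–G#), so it sits at fret 9.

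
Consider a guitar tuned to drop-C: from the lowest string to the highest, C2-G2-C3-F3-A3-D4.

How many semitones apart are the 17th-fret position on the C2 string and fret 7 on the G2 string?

3 semitones

C2 at fret 17 → F3 (MIDI 53); G2 at fret 7 → D3 (MIDI 50).
53 − 50 = 3, so the two pitches are 3 semitones apart, with F3 the higher.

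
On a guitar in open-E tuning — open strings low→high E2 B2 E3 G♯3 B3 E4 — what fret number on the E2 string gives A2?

5

A2 is 5 semitones above the open E2 (E–F–F#–G–G#–A), so it sits at fret 5.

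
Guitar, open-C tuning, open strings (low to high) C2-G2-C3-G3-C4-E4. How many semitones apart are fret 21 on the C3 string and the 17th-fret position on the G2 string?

C3 at fret 21 → A4 (MIDI 69); G2 at fret 17 → C4 (MIDI 60).
69 − 60 = 9, so the two pitches are 9 semitones apart, with A4 the higher.

9 semitones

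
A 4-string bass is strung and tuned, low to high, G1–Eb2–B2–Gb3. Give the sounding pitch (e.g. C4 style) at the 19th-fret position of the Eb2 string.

Eb2 is MIDI 39. Adding 19 gives 58, which is Bb3.
(Equivalently spelled A#3.)

Bb3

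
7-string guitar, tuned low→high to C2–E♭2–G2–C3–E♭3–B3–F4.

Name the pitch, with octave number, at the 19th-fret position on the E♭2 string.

E♭2 is MIDI 39. Adding 19 gives 58, which is B♭3.
(Equivalently spelled A♯3.)

B♭3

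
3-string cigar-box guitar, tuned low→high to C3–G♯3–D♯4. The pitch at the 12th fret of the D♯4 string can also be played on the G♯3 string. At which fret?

D♯4 at fret 12 is D♯4 + 12 semitones = D♯5.
The open G♯3 string is 7 semitones below the open D♯4, so the same pitch on the G♯3 string lies at fret 12 + 7 = 19.

19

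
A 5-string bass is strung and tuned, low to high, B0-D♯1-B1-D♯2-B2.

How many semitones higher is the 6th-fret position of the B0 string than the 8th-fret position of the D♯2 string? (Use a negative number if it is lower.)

-18 semitones

B0 at fret 6 → F1 (MIDI 29); D♯2 at fret 8 → B2 (MIDI 47).
29 − 47 = -18, so the two pitches are 18 semitones apart.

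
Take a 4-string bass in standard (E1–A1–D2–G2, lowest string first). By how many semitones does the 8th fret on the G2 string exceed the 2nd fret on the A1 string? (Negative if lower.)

16 semitones

G2 at fret 8 → D#3 (MIDI 51); A1 at fret 2 → B1 (MIDI 35).
51 − 35 = 16, so the two pitches are 16 semitones apart.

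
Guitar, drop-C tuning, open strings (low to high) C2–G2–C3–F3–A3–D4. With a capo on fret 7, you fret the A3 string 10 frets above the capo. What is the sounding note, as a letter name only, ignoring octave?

The capo raises the open A3 by 7 semitones to E4; fretting 10 more gives A3 + 7 + 10 = A3 + 17 semitones, landing on D.

D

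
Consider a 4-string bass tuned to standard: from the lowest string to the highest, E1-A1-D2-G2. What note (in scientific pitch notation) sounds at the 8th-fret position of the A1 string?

F2

The open A1 string plus 8 semitones: A–A#–B–C–C#–D–D#–E–F.
The walk passes from B into C once, so the octave number goes from 1 to 2.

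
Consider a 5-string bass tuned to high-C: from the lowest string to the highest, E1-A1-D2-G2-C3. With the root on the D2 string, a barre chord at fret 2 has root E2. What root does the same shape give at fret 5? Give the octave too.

G2

Moving from fret 2 to fret 5 shifts the root by 3 semitones.
E2 up 3 semitones is G2.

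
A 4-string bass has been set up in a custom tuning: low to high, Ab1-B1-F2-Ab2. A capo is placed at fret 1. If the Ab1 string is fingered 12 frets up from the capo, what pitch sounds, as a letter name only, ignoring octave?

A

The capo raises the open Ab1 by 1 semitone to A1; fretting 12 more gives Ab1 + 1 + 12 = Ab1 + 13 semitones, landing on A.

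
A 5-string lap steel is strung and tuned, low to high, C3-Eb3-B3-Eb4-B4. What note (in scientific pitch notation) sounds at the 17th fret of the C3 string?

C3 is MIDI 48. Adding 17 gives 65, which is F4.

F4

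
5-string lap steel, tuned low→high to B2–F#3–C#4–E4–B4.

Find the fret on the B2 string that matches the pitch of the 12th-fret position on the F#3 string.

19

F#3 at fret 12 is F#3 + 12 semitones = F#4.
The open B2 string is 7 semitones below the open F#3, so the same pitch on the B2 string lies at fret 12 + 7 = 19.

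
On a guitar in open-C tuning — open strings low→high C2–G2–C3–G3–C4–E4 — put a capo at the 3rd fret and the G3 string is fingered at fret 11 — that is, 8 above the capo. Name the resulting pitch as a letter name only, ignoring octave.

F#

The capo raises the open G3 by 3 semitones to A#3; fretting 8 more gives G3 + 3 + 8 = G3 + 11 semitones, landing on F#.
(Also written Gb.)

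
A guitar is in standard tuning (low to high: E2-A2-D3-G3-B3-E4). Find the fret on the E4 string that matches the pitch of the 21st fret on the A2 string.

2

A2 at fret 21 is A2 + 21 semitones = F♯4.
The open E4 string is 19 semitones above the open A2, so the same pitch on the E4 string lies at fret 21 − 19 = 2.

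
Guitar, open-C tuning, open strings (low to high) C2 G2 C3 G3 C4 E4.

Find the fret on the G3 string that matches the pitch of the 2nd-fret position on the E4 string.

E4 at fret 2 is E4 + 2 semitones = F♯4.
The open G3 string is 9 semitones below the open E4, so the same pitch on the G3 string lies at fret 2 + 9 = 11.

11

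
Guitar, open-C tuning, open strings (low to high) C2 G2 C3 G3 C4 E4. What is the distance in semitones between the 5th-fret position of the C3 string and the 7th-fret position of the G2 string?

C3 at fret 5 → F3 (MIDI 53); G2 at fret 7 → D3 (MIDI 50).
53 − 50 = 3, so the two pitches are 3 semitones apart, with F3 the higher.

3 semitones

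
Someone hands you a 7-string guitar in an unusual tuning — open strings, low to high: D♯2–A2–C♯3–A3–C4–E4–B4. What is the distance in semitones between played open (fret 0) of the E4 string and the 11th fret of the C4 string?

7 semitones

E4 at fret 0 → E4 (MIDI 64); C4 at fret 11 → B4 (MIDI 71).
64 − 71 = -7, so the two pitches are 7 semitones apart, with B4 the higher.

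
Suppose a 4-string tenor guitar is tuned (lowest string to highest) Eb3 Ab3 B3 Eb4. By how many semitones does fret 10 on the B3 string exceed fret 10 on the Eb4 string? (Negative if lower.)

-4 semitones

B3 at fret 10 → A4 (MIDI 69); Eb4 at fret 10 → Db5 (MIDI 73).
69 − 73 = -4, so the two pitches are 4 semitones apart.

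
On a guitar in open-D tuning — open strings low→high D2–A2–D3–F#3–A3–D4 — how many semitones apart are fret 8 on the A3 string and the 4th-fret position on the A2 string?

16 semitones

A3 at fret 8 → F4 (MIDI 65); A2 at fret 4 → C#3 (MIDI 49).
65 − 49 = 16, so the two pitches are 16 semitones apart, with F4 the higher.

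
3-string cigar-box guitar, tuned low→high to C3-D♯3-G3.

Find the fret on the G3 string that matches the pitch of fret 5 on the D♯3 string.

D♯3 at fret 5 is D♯3 + 5 semitones = G♯3.
The open G3 string is 4 semitones above the open D♯3, so the same pitch on the G3 string lies at fret 5 − 4 = 1.

1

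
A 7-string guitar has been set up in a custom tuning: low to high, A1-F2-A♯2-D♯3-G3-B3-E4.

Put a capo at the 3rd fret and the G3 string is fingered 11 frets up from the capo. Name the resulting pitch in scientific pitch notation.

The capo raises the open G3 by 3 semitones to A♯3; fretting 11 more gives G3 + 3 + 11 = G3 + 14 semitones = A4.

A4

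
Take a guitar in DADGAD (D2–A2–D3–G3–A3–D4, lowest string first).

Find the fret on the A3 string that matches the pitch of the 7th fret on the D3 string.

Fret 7 on D3 is MIDI 50 + 7 = 57 (A3). On the A3 string (open MIDI 57), that pitch is 57 − 57 = fret 0.

0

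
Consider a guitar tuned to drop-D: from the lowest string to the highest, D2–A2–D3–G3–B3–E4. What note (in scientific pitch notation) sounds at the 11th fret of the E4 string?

D#5

Each fret is one semitone, so E4 + 11 = D#5.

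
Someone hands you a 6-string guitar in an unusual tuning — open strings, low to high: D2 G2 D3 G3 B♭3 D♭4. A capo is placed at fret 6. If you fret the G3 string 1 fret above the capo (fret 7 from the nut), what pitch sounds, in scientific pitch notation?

The capo raises the open G3 by 6 semitones to D♭4; fretting 1 more gives G3 + 6 + 1 = G3 + 7 semitones = D4.

D4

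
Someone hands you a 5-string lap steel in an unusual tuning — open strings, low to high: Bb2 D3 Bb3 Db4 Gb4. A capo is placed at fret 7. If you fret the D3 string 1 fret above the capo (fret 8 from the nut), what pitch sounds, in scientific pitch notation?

Bb3

The capo raises the open D3 by 7 semitones to A3; fretting 1 more gives D3 + 7 + 1 = D3 + 8 semitones = Bb3.
(Also written A#.)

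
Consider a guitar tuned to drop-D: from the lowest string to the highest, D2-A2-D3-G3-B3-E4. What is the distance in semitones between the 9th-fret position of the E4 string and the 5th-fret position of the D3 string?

E4 at fret 9 → C♯5 (MIDI 73); D3 at fret 5 → G3 (MIDI 55).
73 − 55 = 18, so the two pitches are 18 semitones apart, with C♯5 the higher.

18 semitones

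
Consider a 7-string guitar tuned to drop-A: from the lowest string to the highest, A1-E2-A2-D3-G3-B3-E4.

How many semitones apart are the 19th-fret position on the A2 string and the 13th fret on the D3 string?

1 semitone

A2 at fret 19 → E4 (MIDI 64); D3 at fret 13 → D♯4 (MIDI 63).
64 − 63 = 1, so the two pitches are 1 semitone apart, with E4 the higher.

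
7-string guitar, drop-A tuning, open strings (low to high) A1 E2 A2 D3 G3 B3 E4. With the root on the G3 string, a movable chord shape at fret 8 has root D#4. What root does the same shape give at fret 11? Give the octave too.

Moving from fret 8 to fret 11 shifts the root by 3 semitones.
D#4 up 3 semitones is F#4.

F#4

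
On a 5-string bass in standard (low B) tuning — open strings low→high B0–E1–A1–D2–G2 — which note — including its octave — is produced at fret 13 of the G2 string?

G#3

Each fret is one semitone, so G2 + 13 = G#3.
(Equivalently spelled Ab3.)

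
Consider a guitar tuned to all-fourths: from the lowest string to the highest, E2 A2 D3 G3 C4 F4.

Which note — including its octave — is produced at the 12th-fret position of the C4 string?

The open C4 string plus 12 semitones: C–C#–D–D#–…–A#–B–C.
The walk passes from B into C once, so the octave number goes from 4 to 5.

C5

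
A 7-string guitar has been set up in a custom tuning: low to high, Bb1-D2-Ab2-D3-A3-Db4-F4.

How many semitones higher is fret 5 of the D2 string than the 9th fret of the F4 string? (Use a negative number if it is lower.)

-31 semitones

D2 at fret 5 → G2 (MIDI 43); F4 at fret 9 → D5 (MIDI 74).
43 − 74 = -31, so the two pitches are 31 semitones apart.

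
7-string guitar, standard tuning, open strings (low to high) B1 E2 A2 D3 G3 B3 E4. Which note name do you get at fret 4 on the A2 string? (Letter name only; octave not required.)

Each fret is one semitone, so A2 + 4 = C♯.
(Equivalently spelled D♭.)

C♯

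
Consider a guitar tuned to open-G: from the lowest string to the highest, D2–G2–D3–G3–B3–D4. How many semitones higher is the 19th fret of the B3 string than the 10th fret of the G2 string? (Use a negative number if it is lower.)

25 semitones

B3 at fret 19 → F#5 (MIDI 78); G2 at fret 10 → F3 (MIDI 53).
78 − 53 = 25, so the two pitches are 25 semitones apart.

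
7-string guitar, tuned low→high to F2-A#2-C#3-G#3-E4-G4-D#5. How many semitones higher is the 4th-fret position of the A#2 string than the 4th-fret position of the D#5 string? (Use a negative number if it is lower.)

-29 semitones

A#2 at fret 4 → D3 (MIDI 50); D#5 at fret 4 → G5 (MIDI 79).
50 − 79 = -29, so the two pitches are 29 semitones apart.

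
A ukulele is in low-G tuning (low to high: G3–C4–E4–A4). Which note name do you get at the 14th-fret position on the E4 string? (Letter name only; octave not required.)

F#

E4 is MIDI 64. Adding 14 gives 78; 78 mod 12 = 6, i.e. F#.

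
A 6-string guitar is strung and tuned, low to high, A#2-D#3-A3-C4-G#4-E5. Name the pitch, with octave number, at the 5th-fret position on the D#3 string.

Each fret is one semitone, so D#3 + 5 = G#3.

G#3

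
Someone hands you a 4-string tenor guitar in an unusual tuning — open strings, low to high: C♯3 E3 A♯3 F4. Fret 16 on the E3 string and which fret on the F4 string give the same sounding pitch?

Fret 16 on E3 is MIDI 52 + 16 = 68 (G♯4). On the F4 string (open MIDI 65), that pitch is 68 − 65 = fret 3.

3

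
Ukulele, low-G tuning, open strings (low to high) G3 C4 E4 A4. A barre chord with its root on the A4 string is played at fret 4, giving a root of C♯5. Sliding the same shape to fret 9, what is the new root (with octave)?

Moving from fret 4 to fret 9 shifts the root by 5 semitones.
C♯5 up 5 semitones is F♯5.

F♯5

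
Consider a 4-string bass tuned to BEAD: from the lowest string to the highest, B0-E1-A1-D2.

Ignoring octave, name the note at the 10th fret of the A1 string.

G

A1 is MIDI 33. Adding 10 gives 43; 43 mod 12 = 7, i.e. G.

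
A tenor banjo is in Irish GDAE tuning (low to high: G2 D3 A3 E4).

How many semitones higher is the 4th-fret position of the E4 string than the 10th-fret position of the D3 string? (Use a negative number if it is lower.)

8 semitones

E4 at fret 4 → G♯4 (MIDI 68); D3 at fret 10 → C4 (MIDI 60).
68 − 60 = 8, so the two pitches are 8 semitones apart.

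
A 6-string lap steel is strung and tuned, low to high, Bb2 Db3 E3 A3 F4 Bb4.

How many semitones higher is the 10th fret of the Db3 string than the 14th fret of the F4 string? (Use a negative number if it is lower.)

-20 semitones

Db3 at fret 10 → B3 (MIDI 59); F4 at fret 14 → G5 (MIDI 79).
59 − 79 = -20, so the two pitches are 20 semitones apart.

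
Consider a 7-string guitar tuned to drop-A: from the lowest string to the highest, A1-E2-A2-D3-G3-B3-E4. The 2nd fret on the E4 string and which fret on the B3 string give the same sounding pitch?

7

E4 at fret 2 is E4 + 2 semitones = F♯4.
The open B3 string is 5 semitones below the open E4, so the same pitch on the B3 string lies at fret 2 + 5 = 7.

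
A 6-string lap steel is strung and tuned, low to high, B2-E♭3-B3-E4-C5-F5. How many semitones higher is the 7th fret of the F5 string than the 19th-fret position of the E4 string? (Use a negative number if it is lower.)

1 semitone

F5 at fret 7 → C6 (MIDI 84); E4 at fret 19 → B5 (MIDI 83).
84 − 83 = 1, so the two pitches are 1 semitone apart.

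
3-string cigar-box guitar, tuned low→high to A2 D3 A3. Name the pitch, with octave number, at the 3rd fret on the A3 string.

C4

Each fret is one semitone, so A3 + 3 = C4.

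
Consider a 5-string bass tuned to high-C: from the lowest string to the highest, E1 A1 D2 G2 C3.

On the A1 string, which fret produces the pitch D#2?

D#2 is 6 semitones above the open A1 (A–A#–B–C–C#–D–D#), so it sits at fret 6.

6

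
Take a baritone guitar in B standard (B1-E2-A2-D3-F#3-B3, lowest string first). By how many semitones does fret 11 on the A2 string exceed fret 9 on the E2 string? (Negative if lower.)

7 semitones

A2 at fret 11 → G#3 (MIDI 56); E2 at fret 9 → C#3 (MIDI 49).
56 − 49 = 7, so the two pitches are 7 semitones apart.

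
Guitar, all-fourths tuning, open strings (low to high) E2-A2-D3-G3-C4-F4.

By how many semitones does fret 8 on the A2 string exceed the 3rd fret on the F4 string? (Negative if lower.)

-15 semitones

A2 at fret 8 → F3 (MIDI 53); F4 at fret 3 → G#4 (MIDI 68).
53 − 68 = -15, so the two pitches are 15 semitones apart.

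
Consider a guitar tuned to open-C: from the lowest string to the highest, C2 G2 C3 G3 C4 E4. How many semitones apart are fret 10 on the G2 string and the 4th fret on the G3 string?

G2 at fret 10 → F3 (MIDI 53); G3 at fret 4 → B3 (MIDI 59).
53 − 59 = -6, so the two pitches are 6 semitones apart, with B3 the higher.

6 semitones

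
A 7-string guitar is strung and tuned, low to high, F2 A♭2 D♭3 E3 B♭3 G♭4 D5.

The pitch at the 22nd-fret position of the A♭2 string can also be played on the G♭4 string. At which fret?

0

Fret 22 on A♭2 is MIDI 44 + 22 = 66 (G♭4). On the G♭4 string (open MIDI 66), that pitch is 66 − 66 = fret 0.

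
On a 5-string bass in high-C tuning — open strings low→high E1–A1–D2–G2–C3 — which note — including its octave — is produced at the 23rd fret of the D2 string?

C♯4

Each fret is one semitone, so D2 + 23 = C♯4.
(Equivalently spelled D♭4.)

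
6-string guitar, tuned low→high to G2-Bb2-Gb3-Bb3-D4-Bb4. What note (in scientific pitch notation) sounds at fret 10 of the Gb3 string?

E4

Each fret is one semitone, so Gb3 + 10 = E4.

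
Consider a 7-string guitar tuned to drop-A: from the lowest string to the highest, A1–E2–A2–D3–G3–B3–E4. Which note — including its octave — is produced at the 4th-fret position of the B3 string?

D♯4

The open B3 string plus 4 semitones: B–C–C#–D–D#.
The walk passes from B into C once, so the octave number goes from 3 to 4.
(Equivalently spelled E♭4.)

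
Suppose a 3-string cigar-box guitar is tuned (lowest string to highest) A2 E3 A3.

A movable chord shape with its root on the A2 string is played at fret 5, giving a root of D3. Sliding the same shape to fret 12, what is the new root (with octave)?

A3

Moving from fret 5 to fret 12 shifts the root by 7 semitones.
D3 up 7 semitones is A3.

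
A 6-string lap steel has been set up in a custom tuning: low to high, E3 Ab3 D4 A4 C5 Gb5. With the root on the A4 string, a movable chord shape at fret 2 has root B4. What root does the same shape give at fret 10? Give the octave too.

G5

Moving from fret 2 to fret 10 shifts the root by 8 semitones.
B4 up 8 semitones is G5.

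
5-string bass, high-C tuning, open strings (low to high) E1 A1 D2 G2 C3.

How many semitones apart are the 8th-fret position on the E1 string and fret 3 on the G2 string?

E1 at fret 8 → C2 (MIDI 36); G2 at fret 3 → A#2 (MIDI 46).
36 − 46 = -10, so the two pitches are 10 semitones apart, with A#2 the higher.

10 semitones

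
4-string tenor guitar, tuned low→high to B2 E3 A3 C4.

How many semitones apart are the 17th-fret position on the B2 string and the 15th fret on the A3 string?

8 semitones

B2 at fret 17 → E4 (MIDI 64); A3 at fret 15 → C5 (MIDI 72).
64 − 72 = -8, so the two pitches are 8 semitones apart, with C5 the higher.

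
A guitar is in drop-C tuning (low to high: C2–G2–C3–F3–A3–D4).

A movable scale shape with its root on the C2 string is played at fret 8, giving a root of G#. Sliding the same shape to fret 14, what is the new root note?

D

Moving from fret 8 to fret 14 shifts the root by 6 semitones.
G# up 6 semitones is D.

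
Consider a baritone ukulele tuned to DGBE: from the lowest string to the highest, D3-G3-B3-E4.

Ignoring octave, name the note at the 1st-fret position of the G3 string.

G♯

Each fret is one semitone, so G3 + 1 = G♯.
(Equivalently spelled A♭.)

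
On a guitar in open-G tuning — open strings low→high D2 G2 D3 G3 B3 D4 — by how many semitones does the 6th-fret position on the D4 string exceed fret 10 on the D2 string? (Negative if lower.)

20 semitones

D4 at fret 6 → G♯4 (MIDI 68); D2 at fret 10 → C3 (MIDI 48).
68 − 48 = 20, so the two pitches are 20 semitones apart.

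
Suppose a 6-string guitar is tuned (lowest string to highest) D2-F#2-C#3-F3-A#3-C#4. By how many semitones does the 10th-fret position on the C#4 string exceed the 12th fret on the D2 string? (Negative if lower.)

21 semitones

C#4 at fret 10 → B4 (MIDI 71); D2 at fret 12 → D3 (MIDI 50).
71 − 50 = 21, so the two pitches are 21 semitones apart.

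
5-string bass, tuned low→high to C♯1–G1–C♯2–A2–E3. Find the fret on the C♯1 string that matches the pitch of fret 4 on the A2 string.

24

A2 at fret 4 is A2 + 4 semitones = C♯3.
The open C♯1 string is 20 semitones below the open A2, so the same pitch on the C♯1 string lies at fret 4 + 20 = 24.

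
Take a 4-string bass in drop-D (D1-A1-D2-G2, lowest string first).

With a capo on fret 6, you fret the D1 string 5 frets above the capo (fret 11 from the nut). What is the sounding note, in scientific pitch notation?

C#2

The capo raises the open D1 by 6 semitones to G#1; fretting 5 more gives D1 + 6 + 5 = D1 + 11 semitones = C#2.
(Also written Db.)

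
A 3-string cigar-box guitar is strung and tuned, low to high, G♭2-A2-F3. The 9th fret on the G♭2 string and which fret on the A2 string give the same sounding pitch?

Fret 9 on G♭2 is MIDI 42 + 9 = 51 (E♭3). On the A2 string (open MIDI 45), that pitch is 51 − 45 = fret 6.

6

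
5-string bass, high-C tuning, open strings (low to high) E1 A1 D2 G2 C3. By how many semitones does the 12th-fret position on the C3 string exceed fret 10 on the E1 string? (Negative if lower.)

C3 at fret 12 → C4 (MIDI 60); E1 at fret 10 → D2 (MIDI 38).
60 − 38 = 22, so the two pitches are 22 semitones apart.

22 semitones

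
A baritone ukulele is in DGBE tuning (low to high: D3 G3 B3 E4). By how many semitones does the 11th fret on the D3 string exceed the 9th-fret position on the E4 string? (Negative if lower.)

D3 at fret 11 → C#4 (MIDI 61); E4 at fret 9 → C#5 (MIDI 73).
61 − 73 = -12, so the two pitches are 12 semitones apart.

-12 semitones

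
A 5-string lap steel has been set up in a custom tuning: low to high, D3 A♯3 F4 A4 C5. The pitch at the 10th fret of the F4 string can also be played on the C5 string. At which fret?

F4 at fret 10 is F4 + 10 semitones = D♯5.
The open C5 string is 7 semitones above the open F4, so the same pitch on the C5 string lies at fret 10 − 7 = 3.

3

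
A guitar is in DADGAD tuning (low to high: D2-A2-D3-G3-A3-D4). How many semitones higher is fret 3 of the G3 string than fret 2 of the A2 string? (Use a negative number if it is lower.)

G3 at fret 3 → A#3 (MIDI 58); A2 at fret 2 → B2 (MIDI 47).
58 − 47 = 11, so the two pitches are 11 semitones apart.

11 semitones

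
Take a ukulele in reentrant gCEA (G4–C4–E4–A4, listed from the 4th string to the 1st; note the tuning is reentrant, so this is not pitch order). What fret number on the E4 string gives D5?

D5 is 10 semitones above the open E4 (E–F–F#–G–…–C–C#–D), so it sits at fret 10.

10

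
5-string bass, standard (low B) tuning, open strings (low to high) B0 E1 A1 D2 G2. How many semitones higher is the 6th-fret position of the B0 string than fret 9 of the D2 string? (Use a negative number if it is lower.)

-18 semitones

B0 at fret 6 → F1 (MIDI 29); D2 at fret 9 → B2 (MIDI 47).
29 − 47 = -18, so the two pitches are 18 semitones apart.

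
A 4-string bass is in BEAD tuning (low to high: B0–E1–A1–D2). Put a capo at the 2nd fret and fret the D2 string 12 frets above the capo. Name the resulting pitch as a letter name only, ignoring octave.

E

The capo raises the open D2 by 2 semitones to E2; fretting 12 more gives D2 + 2 + 12 = D2 + 14 semitones, landing on E.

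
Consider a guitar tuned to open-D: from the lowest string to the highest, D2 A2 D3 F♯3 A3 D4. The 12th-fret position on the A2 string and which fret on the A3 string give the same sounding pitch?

0

Fret 12 on A2 is MIDI 45 + 12 = 57 (A3). On the A3 string (open MIDI 57), that pitch is 57 − 57 = fret 0.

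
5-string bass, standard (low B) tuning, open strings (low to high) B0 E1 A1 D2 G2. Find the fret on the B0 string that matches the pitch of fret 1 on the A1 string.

11

A1 at fret 1 is A1 + 1 semitone = A#1.
The open B0 string is 10 semitones below the open A1, so the same pitch on the B0 string lies at fret 1 + 10 = 11.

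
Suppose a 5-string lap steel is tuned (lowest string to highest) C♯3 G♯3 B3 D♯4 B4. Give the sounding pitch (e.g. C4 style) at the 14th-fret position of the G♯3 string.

The open G♯3 string plus 14 semitones: G#–A–A#–B–…–G#–A–A#.
The walk passes from B into C once, so the octave number goes from 3 to 4.

A♯4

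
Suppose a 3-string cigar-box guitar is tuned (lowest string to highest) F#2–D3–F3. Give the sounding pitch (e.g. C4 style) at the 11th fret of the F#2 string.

F3

Each fret is one semitone, so F#2 + 11 = F3.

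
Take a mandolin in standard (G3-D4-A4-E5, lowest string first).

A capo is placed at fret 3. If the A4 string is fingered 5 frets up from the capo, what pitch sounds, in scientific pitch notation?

F5

The capo raises the open A4 by 3 semitones to C5; fretting 5 more gives A4 + 3 + 5 = A4 + 8 semitones = F5.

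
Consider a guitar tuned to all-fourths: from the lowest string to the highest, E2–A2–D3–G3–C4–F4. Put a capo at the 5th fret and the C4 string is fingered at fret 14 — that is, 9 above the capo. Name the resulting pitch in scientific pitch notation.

The capo raises the open C4 by 5 semitones to F4; fretting 9 more gives C4 + 5 + 9 = C4 + 14 semitones = D5.

D5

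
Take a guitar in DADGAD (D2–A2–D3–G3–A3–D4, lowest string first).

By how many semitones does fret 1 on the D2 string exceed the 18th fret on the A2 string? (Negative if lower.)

-24 semitones

D2 at fret 1 → D#2 (MIDI 39); A2 at fret 18 → D#4 (MIDI 63).
39 − 63 = -24, so the two pitches are 24 semitones apart.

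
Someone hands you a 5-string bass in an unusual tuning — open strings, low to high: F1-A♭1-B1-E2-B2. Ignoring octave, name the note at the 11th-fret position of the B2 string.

The open B2 string plus 11 semitones: B–C–Db–D–…–Ab–A–Bb.
(Equivalently spelled A♯.)

B♭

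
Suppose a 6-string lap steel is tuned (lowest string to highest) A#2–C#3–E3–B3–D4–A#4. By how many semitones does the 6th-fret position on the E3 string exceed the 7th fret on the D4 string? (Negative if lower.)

E3 at fret 6 → A#3 (MIDI 58); D4 at fret 7 → A4 (MIDI 69).
58 − 69 = -11, so the two pitches are 11 semitones apart.

-11 semitones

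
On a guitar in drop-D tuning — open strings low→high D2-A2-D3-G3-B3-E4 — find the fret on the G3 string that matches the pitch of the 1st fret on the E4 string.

E4 at fret 1 is E4 + 1 semitone = F4.
The open G3 string is 9 semitones below the open E4, so the same pitch on the G3 string lies at fret 1 + 9 = 10.

10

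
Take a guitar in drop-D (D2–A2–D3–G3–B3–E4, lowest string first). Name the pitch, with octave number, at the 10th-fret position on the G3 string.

F4

The open G3 string plus 10 semitones: G–G#–A–A#–…–D#–E–F.
The walk passes from B into C once, so the octave number goes from 3 to 4.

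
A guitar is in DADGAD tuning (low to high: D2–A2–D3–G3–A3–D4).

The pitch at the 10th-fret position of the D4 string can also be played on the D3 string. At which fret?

D4 at fret 10 is D4 + 10 semitones = C5.
The open D3 string is 12 semitones below the open D4, so the same pitch on the D3 string lies at fret 10 + 12 = 22.

22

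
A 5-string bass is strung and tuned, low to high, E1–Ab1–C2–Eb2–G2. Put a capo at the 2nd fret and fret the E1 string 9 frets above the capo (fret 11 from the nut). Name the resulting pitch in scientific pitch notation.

The capo raises the open E1 by 2 semitones to Gb1; fretting 9 more gives E1 + 2 + 9 = E1 + 11 semitones = Eb2.

Eb2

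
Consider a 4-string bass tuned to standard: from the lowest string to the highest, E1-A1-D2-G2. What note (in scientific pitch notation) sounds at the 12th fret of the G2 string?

G3

Each fret is one semitone, so G2 + 12 = G3.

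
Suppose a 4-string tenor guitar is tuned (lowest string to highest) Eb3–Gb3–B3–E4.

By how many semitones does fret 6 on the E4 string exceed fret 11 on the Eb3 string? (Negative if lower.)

E4 at fret 6 → Bb4 (MIDI 70); Eb3 at fret 11 → D4 (MIDI 62).
70 − 62 = 8, so the two pitches are 8 semitones apart.

8 semitones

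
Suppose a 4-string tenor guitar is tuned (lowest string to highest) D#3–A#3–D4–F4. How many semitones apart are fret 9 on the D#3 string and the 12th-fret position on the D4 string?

14 semitones

D#3 at fret 9 → C4 (MIDI 60); D4 at fret 12 → D5 (MIDI 74).
60 − 74 = -14, so the two pitches are 14 semitones apart, with D5 the higher.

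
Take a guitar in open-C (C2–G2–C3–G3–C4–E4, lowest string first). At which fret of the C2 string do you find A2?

9

A2 is 9 semitones above the open C2 (C–C#–D–D#–E–F–F#–G–G#–A), so it sits at fret 9.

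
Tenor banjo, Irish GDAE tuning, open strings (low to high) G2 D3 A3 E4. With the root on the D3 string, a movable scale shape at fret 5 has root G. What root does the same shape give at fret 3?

Moving from fret 5 to fret 3 shifts the root by -2 semitones.
G down 2 semitones is F.

F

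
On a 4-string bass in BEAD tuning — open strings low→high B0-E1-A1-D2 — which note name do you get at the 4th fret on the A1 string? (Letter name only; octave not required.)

C#

A1 is MIDI 33. Adding 4 gives 37; 37 mod 12 = 1, i.e. C#.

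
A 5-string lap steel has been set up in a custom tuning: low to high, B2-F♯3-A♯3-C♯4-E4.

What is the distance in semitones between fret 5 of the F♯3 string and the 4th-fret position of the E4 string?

9 semitones

F♯3 at fret 5 → B3 (MIDI 59); E4 at fret 4 → G♯4 (MIDI 68).
59 − 68 = -9, so the two pitches are 9 semitones apart, with G♯4 the higher.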